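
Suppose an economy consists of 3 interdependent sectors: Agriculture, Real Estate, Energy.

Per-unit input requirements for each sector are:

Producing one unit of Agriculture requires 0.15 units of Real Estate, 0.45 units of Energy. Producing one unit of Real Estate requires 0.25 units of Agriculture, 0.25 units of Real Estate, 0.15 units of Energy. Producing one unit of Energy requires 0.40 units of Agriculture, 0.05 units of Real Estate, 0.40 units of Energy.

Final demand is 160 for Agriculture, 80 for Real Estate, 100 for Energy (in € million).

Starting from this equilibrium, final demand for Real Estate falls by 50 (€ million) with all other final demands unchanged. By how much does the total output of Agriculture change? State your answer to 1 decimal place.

Δx_A = -38.8

I − A =
  [   1.00    -0.25    -0.40]
  [  -0.15     0.75    -0.05]
  [  -0.45    -0.15     0.60]
Cofactors of I−A, C_ij = (−1)^(i+j)·(minor ij) (rows/columns in the sector order above):
  C_11 = (0.75)(0.60) − (-0.05)(-0.15) = 0.4425
  C_12 = −[(-0.15)(0.60) − (-0.05)(-0.45)] = 0.1125
  C_13 = (-0.15)(-0.15) − (0.75)(-0.45) = 0.3600
  C_21 = −[(-0.25)(0.60) − (-0.40)(-0.15)] = 0.2100
  C_22 = (1.00)(0.60) − (-0.40)(-0.45) = 0.4200
  C_23 = −[(1.00)(-0.15) − (-0.25)(-0.45)] = 0.2625
  C_31 = (-0.25)(-0.05) − (-0.40)(0.75) = 0.3125
  C_32 = −[(1.00)(-0.05) − (-0.40)(-0.15)] = 0.1100
  C_33 = (1.00)(0.75) − (-0.25)(-0.15) = 0.7125
det(I−A) = Σ_j (I−A)_1j·C_1j = (1.00)(0.4425) + (-0.25)(0.1125) + (-0.40)(0.3600) = 0.270375
adj(I−A) = Cᵀ =
  [ 0.4425   0.2100   0.3125]
  [ 0.1125   0.4200   0.1100]
  [ 0.3600   0.2625   0.7125]
(I − A)⁻¹ = adj(I−A) / det(I−A) ≈
  [   1.6366     0.7767     1.1558]
  [   0.4161     1.5534     0.4068]
  [   1.3315     0.9709     2.6352]
Δx = (I − A)⁻¹ Δd with Δd having -50 in the Real Estate component and 0 elsewhere.
So Δx_A = L_AR · (-50), where L_AR = adj(I−A)_AR / det(I−A) = 0.2100 / 0.270375.
Δx_A = 0.2100 × (-50) / 0.270375 = -10.50 / 0.270375 ≈ -38.8.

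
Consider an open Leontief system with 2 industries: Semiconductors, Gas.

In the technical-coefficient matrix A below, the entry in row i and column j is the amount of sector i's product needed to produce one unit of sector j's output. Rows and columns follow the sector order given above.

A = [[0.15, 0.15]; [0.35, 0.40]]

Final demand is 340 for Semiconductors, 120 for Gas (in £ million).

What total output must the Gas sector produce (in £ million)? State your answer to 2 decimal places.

I − A =
  [   0.85    -0.15]
  [  -0.35     0.60]
det(I−A) = (0.85)(0.60) − (-0.15)(-0.35) = 0.4575
adj(I−A) = [[0.60, 0.15], [0.35, 0.85]]
(I − A)⁻¹ = adj(I−A) / det(I−A) ≈
  [   1.3115     0.3279]
  [   0.7650     1.8579]
x = (I − A)⁻¹ d = adj(I−A)·d / det(I−A), with det(I−A) = 0.4575:
  x_1 = (0.60·340 + 0.15·120) / 0.4575 = 222.00 / 0.4575 ≈ 485.25
  x_2 = (0.35·340 + 0.85·120) / 0.4575 = 221.00 / 0.4575 ≈ 483.06

x_2 = 483.06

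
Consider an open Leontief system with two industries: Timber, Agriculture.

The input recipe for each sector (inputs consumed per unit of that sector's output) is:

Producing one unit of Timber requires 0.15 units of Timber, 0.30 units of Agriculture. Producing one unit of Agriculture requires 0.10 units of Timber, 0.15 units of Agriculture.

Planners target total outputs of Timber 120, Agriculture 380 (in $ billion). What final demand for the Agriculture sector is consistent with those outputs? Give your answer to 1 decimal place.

I − A =
  [   0.85    -0.10]
  [  -0.30     0.85]
d = (I − A) x:
  d_1 = (+0.85)·120 + (-0.10)·380 = 64.0
  d_2 = (-0.30)·120 + (+0.85)·380 = 287.0

d_2 = 287.0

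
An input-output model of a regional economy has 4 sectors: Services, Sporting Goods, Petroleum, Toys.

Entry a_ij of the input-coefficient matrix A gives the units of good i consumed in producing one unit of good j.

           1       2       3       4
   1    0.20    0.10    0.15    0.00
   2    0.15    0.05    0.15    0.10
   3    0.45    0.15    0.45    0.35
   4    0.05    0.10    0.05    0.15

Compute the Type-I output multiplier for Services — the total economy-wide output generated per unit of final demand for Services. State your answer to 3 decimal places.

m_1 = 4.065

I − A =
  [   0.80    -0.10    -0.15     0.00]
  [  -0.15     0.95    -0.15    -0.10]
  [  -0.45    -0.15     0.55    -0.35]
  [  -0.05    -0.10    -0.05     0.85]
Compute the cofactors C_ij = (−1)^(i+j)·(3×3 minor ij) of I−A; the adjugate is their transpose:
adj(I−A) = Cᵀ =
  [ 0.396875   0.069375   0.132875   0.062875]
  [ 0.132500   0.300000   0.125875   0.087125]
  [ 0.400625   0.170000   0.624750   0.277250]
  [ 0.062500   0.049375   0.059375   0.317500]
det(I−A) = Σ_j (I−A)_1j·C_1j = (0.80)(0.396875) + (-0.10)(0.132500) + (-0.15)(0.400625) + (0.00)(0.062500) = 0.24415625
(I − A)⁻¹ = adj(I−A) / det(I−A) ≈
  [   1.6255     0.2841     0.5442     0.2575]
  [   0.5427     1.2287     0.5156     0.3568]
  [   1.6409     0.6963     2.5588     1.1355]
  [   0.2560     0.2022     0.2432     1.3004]
The output multiplier for sector j is the column-j sum of the Leontief inverse (I − A)⁻¹ = adj(I−A) / det(I−A).
Column 1 of adj(I−A): (0.396875, 0.132500, 0.400625, 0.062500); det(I−A) = 0.24415625.
m_1 = (0.396875 + 0.132500 + 0.400625 + 0.062500) / 0.24415625 = 0.9925 / 0.24415625 ≈ 4.065.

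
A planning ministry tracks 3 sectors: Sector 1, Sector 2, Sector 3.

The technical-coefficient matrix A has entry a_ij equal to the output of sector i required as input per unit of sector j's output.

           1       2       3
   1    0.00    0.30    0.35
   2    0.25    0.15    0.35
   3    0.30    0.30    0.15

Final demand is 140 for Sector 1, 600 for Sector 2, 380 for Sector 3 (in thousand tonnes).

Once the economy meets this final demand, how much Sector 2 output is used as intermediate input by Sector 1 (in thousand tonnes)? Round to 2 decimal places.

I − A =
  [   1.00    -0.30    -0.35]
  [  -0.25     0.85    -0.35]
  [  -0.30    -0.30     0.85]
Cofactors of I−A, C_ij = (−1)^(i+j)·(minor ij) (rows/columns in the sector order above):
  C_11 = (0.85)(0.85) − (-0.35)(-0.30) = 0.6175
  C_12 = −[(-0.25)(0.85) − (-0.35)(-0.30)] = 0.3175
  C_13 = (-0.25)(-0.30) − (0.85)(-0.30) = 0.3300
  C_21 = −[(-0.30)(0.85) − (-0.35)(-0.30)] = 0.3600
  C_22 = (1.00)(0.85) − (-0.35)(-0.30) = 0.7450
  C_23 = −[(1.00)(-0.30) − (-0.30)(-0.30)] = 0.3900
  C_31 = (-0.30)(-0.35) − (-0.35)(0.85) = 0.4025
  C_32 = −[(1.00)(-0.35) − (-0.35)(-0.25)] = 0.4375
  C_33 = (1.00)(0.85) − (-0.30)(-0.25) = 0.7750
det(I−A) = Σ_j (I−A)_1j·C_1j = (1.00)(0.6175) + (-0.30)(0.3175) + (-0.35)(0.3300) = 0.40675
adj(I−A) = Cᵀ =
  [ 0.6175   0.3600   0.4025]
  [ 0.3175   0.7450   0.4375]
  [ 0.3300   0.3900   0.7750]
(I − A)⁻¹ = adj(I−A) / det(I−A) ≈
  [   1.5181     0.8851     0.9896]
  [   0.7806     1.8316     1.0756]
  [   0.8113     0.9588     1.9053]
First solve x = (I − A)⁻¹ d = adj(I−A)·d / det(I−A); in particular x_1 = (0.6175·140 + 0.3600·600 + 0.4025·380) / 0.40675 = 455.40 / 0.40675 ≈ 1119.6066.
Intermediate flow from 2 to 1: z_21 = a_21 · x_1 = 0.25 × 455.40 / 0.40675 = 113.85 / 0.40675 ≈ 279.90.

z_21 = 279.90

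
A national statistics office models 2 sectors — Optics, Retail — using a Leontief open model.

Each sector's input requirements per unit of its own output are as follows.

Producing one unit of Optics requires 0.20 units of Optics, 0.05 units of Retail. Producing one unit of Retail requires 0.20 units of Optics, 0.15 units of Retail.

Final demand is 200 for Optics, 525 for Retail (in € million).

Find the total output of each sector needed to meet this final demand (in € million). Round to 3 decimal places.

x_O = 410.448, x_R = 641.791

I − A =
  [   0.80    -0.20]
  [  -0.05     0.85]
det(I−A) = (0.80)(0.85) − (-0.20)(-0.05) = 0.6700
adj(I−A) = [[0.85, 0.20], [0.05, 0.80]]
(I − A)⁻¹ = adj(I−A) / det(I−A) ≈
  [   1.2687     0.2985]
  [   0.0746     1.1940]
x = (I − A)⁻¹ d = adj(I−A)·d / det(I−A), with det(I−A) = 0.6700:
  x_O = (0.85·200 + 0.20·525) / 0.6700 = 275.00 / 0.6700 ≈ 410.448
  x_R = (0.05·200 + 0.80·525) / 0.6700 = 430.00 / 0.6700 ≈ 641.791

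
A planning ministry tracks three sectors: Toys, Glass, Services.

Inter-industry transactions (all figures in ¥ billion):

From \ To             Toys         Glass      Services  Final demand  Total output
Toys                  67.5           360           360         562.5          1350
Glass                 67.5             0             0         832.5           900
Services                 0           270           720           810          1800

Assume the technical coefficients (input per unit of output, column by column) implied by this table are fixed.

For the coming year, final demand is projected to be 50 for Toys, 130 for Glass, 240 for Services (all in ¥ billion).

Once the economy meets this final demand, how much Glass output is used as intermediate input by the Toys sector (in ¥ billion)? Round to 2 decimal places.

z_21 = 10.54

Technical coefficients a_ij = z_ij / X_j:
  a_11 = 67.5/1350 = 0.05, a_21 = 67.5/1350 = 0.05, a_31 = 0/1350 = 0.00
  a_12 = 360/900 = 0.40, a_22 = 0/900 = 0.00, a_32 = 270/900 = 0.30
  a_13 = 360/1800 = 0.20, a_23 = 0/1800 = 0.00, a_33 = 720/1800 = 0.40
I − A =
  [   0.95    -0.40    -0.20]
  [  -0.05     1.00     0.00]
  [   0.00    -0.30     0.60]
Cofactors of I−A, C_ij = (−1)^(i+j)·(minor ij) (rows/columns in the sector order above):
  C_11 = (1.00)(0.60) − (0.00)(-0.30) = 0.6000
  C_12 = −[(-0.05)(0.60) − (0.00)(0.00)] = 0.0300
  C_13 = (-0.05)(-0.30) − (1.00)(0.00) = 0.0150
  C_21 = −[(-0.40)(0.60) − (-0.20)(-0.30)] = 0.3000
  C_22 = (0.95)(0.60) − (-0.20)(0.00) = 0.5700
  C_23 = −[(0.95)(-0.30) − (-0.40)(0.00)] = 0.2850
  C_31 = (-0.40)(0.00) − (-0.20)(1.00) = 0.2000
  C_32 = −[(0.95)(0.00) − (-0.20)(-0.05)] = 0.0100
  C_33 = (0.95)(1.00) − (-0.40)(-0.05) = 0.9300
det(I−A) = Σ_j (I−A)_1j·C_1j = (0.95)(0.6000) + (-0.40)(0.0300) + (-0.20)(0.0150) = 0.5550
adj(I−A) = Cᵀ =
  [ 0.6000   0.3000   0.2000]
  [ 0.0300   0.5700   0.0100]
  [ 0.0150   0.2850   0.9300]
(I − A)⁻¹ = adj(I−A) / det(I−A) ≈
  [   1.0811     0.5405     0.3604]
  [   0.0541     1.0270     0.0180]
  [   0.0270     0.5135     1.6757]
First solve x = (I − A)⁻¹ d = adj(I−A)·d / det(I−A); in particular x_1 = (0.6000·50 + 0.3000·130 + 0.2000·240) / 0.5550 = 117.00 / 0.5550 ≈ 210.8108.
Intermediate flow from 2 to 1: z_21 = a_21 · x_1 = 0.05 × 117.00 / 0.5550 = 5.85 / 0.5550 ≈ 10.54.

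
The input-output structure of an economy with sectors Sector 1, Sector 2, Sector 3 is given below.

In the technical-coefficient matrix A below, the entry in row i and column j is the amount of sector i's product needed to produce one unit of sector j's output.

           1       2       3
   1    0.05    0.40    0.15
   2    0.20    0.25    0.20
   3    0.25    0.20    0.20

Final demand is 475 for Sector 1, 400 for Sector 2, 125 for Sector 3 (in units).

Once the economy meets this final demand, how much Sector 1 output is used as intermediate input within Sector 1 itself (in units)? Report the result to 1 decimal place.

I − A =
  [   0.95    -0.40    -0.15]
  [  -0.20     0.75    -0.20]
  [  -0.25    -0.20     0.80]
Cofactors of I−A, C_ij = (−1)^(i+j)·(minor ij) (rows/columns in the sector order above):
  C_11 = (0.75)(0.80) − (-0.20)(-0.20) = 0.5600
  C_12 = −[(-0.20)(0.80) − (-0.20)(-0.25)] = 0.2100
  C_13 = (-0.20)(-0.20) − (0.75)(-0.25) = 0.2275
  C_21 = −[(-0.40)(0.80) − (-0.15)(-0.20)] = 0.3500
  C_22 = (0.95)(0.80) − (-0.15)(-0.25) = 0.7225
  C_23 = −[(0.95)(-0.20) − (-0.40)(-0.25)] = 0.2900
  C_31 = (-0.40)(-0.20) − (-0.15)(0.75) = 0.1925
  C_32 = −[(0.95)(-0.20) − (-0.15)(-0.20)] = 0.2200
  C_33 = (0.95)(0.75) − (-0.40)(-0.20) = 0.6325
det(I−A) = Σ_j (I−A)_1j·C_1j = (0.95)(0.5600) + (-0.40)(0.2100) + (-0.15)(0.2275) = 0.413875
adj(I−A) = Cᵀ =
  [ 0.5600   0.3500   0.1925]
  [ 0.2100   0.7225   0.2200]
  [ 0.2275   0.2900   0.6325]
(I − A)⁻¹ = adj(I−A) / det(I−A) ≈
  [   1.3531     0.8457     0.4651]
  [   0.5074     1.7457     0.5316]
  [   0.5497     0.7007     1.5282]
First solve x = (I − A)⁻¹ d = adj(I−A)·d / det(I−A); in particular x_1 = (0.5600·475 + 0.3500·400 + 0.1925·125) / 0.413875 = 430.0625 / 0.413875 ≈ 1039.112.
Intermediate flow from 1 to 1: z_11 = a_11 · x_1 = 0.05 × 430.0625 / 0.413875 = 21.503125 / 0.413875 ≈ 52.0.

z_11 = 52.0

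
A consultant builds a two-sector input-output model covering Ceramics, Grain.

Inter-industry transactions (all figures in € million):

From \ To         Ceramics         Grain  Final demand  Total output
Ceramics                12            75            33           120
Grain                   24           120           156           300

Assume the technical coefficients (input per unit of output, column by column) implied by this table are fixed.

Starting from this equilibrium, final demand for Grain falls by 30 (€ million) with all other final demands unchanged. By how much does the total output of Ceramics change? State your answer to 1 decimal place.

Technical coefficients a_ij = z_ij / X_j:
  a_11 = 12/120 = 0.10, a_21 = 24/120 = 0.20
  a_12 = 75/300 = 0.25, a_22 = 120/300 = 0.40
I − A =
  [   0.90    -0.25]
  [  -0.20     0.60]
det(I−A) = (0.90)(0.60) − (-0.25)(-0.20) = 0.4900
adj(I−A) = [[0.60, 0.25], [0.20, 0.90]]
(I − A)⁻¹ = adj(I−A) / det(I−A) ≈
  [   1.2245     0.5102]
  [   0.4082     1.8367]
Δx = (I − A)⁻¹ Δd with Δd having -30 in the Grain component and 0 elsewhere.
So Δx_1 = L_12 · (-30), where L_12 = adj(I−A)_12 / det(I−A) = 0.25 / 0.4900.
Δx_1 = 0.25 × (-30) / 0.4900 = -7.50 / 0.4900 ≈ -15.3.

Δx_1 = -15.3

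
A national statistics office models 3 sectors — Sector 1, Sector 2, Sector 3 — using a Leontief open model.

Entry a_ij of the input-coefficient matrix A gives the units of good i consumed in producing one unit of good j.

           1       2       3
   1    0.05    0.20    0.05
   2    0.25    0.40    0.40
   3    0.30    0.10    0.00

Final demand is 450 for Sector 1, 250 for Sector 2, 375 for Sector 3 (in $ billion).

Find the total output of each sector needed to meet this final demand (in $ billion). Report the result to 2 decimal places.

x_1 = 769.40, x_2 = 1222.64, x_3 = 728.08

I − A =
  [   0.95    -0.20    -0.05]
  [  -0.25     0.60    -0.40]
  [  -0.30    -0.10     1.00]
Cofactors of I−A, C_ij = (−1)^(i+j)·(minor ij) (rows/columns in the sector order above):
  C_11 = (0.60)(1.00) − (-0.40)(-0.10) = 0.5600
  C_12 = −[(-0.25)(1.00) − (-0.40)(-0.30)] = 0.3700
  C_13 = (-0.25)(-0.10) − (0.60)(-0.30) = 0.2050
  C_21 = −[(-0.20)(1.00) − (-0.05)(-0.10)] = 0.2050
  C_22 = (0.95)(1.00) − (-0.05)(-0.30) = 0.9350
  C_23 = −[(0.95)(-0.10) − (-0.20)(-0.30)] = 0.1550
  C_31 = (-0.20)(-0.40) − (-0.05)(0.60) = 0.1100
  C_32 = −[(0.95)(-0.40) − (-0.05)(-0.25)] = 0.3925
  C_33 = (0.95)(0.60) − (-0.20)(-0.25) = 0.5200
det(I−A) = Σ_j (I−A)_1j·C_1j = (0.95)(0.5600) + (-0.20)(0.3700) + (-0.05)(0.2050) = 0.44775
adj(I−A) = Cᵀ =
  [ 0.5600   0.2050   0.1100]
  [ 0.3700   0.9350   0.3925]
  [ 0.2050   0.1550   0.5200]
(I − A)⁻¹ = adj(I−A) / det(I−A) ≈
  [   1.2507     0.4578     0.2457]
  [   0.8264     2.0882     0.8766]
  [   0.4578     0.3462     1.1614]
x = (I − A)⁻¹ d = adj(I−A)·d / det(I−A), with det(I−A) = 0.44775:
  x_1 = (0.5600·450 + 0.2050·250 + 0.1100·375) / 0.44775 = 344.50 / 0.44775 ≈ 769.40
  x_2 = (0.3700·450 + 0.9350·250 + 0.3925·375) / 0.44775 = 547.4375 / 0.44775 ≈ 1222.64
  x_3 = (0.2050·450 + 0.1550·250 + 0.5200·375) / 0.44775 = 326.00 / 0.44775 ≈ 728.08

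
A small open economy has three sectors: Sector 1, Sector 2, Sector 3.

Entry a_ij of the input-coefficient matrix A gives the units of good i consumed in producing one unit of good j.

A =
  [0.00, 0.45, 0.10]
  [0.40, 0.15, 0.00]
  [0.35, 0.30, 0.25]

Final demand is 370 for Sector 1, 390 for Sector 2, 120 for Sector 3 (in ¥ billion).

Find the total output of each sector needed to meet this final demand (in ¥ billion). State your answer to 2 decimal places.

I − A =
  [   1.00    -0.45    -0.10]
  [  -0.40     0.85     0.00]
  [  -0.35    -0.30     0.75]
Cofactors of I−A, C_ij = (−1)^(i+j)·(minor ij) (rows/columns in the sector order above):
  C_11 = (0.85)(0.75) − (0.00)(-0.30) = 0.6375
  C_12 = −[(-0.40)(0.75) − (0.00)(-0.35)] = 0.3000
  C_13 = (-0.40)(-0.30) − (0.85)(-0.35) = 0.4175
  C_21 = −[(-0.45)(0.75) − (-0.10)(-0.30)] = 0.3675
  C_22 = (1.00)(0.75) − (-0.10)(-0.35) = 0.7150
  C_23 = −[(1.00)(-0.30) − (-0.45)(-0.35)] = 0.4575
  C_31 = (-0.45)(0.00) − (-0.10)(0.85) = 0.0850
  C_32 = −[(1.00)(0.00) − (-0.10)(-0.40)] = 0.0400
  C_33 = (1.00)(0.85) − (-0.45)(-0.40) = 0.6700
det(I−A) = Σ_j (I−A)_1j·C_1j = (1.00)(0.6375) + (-0.45)(0.3000) + (-0.10)(0.4175) = 0.46075
adj(I−A) = Cᵀ =
  [ 0.6375   0.3675   0.0850]
  [ 0.3000   0.7150   0.0400]
  [ 0.4175   0.4575   0.6700]
(I − A)⁻¹ = adj(I−A) / det(I−A) ≈
  [   1.3836     0.7976     0.1845]
  [   0.6511     1.5518     0.0868]
  [   0.9061     0.9929     1.4542]
x = (I − A)⁻¹ d = adj(I−A)·d / det(I−A), with det(I−A) = 0.46075:
  x_1 = (0.6375·370 + 0.3675·390 + 0.0850·120) / 0.46075 = 389.40 / 0.46075 ≈ 845.14
  x_2 = (0.3000·370 + 0.7150·390 + 0.0400·120) / 0.46075 = 394.65 / 0.46075 ≈ 856.54
  x_3 = (0.4175·370 + 0.4575·390 + 0.6700·120) / 0.46075 = 413.30 / 0.46075 ≈ 897.02

x_1 = 845.14, x_2 = 856.54, x_3 = 897.02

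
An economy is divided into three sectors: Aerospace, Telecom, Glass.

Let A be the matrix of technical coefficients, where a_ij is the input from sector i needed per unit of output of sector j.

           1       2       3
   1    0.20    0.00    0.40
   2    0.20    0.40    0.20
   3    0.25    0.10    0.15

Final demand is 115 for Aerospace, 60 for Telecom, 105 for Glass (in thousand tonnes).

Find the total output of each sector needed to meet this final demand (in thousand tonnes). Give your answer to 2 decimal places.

I − A =
  [   0.80     0.00    -0.40]
  [  -0.20     0.60    -0.20]
  [  -0.25    -0.10     0.85]
Cofactors of I−A, C_ij = (−1)^(i+j)·(minor ij) (rows/columns in the sector order above):
  C_11 = (0.60)(0.85) − (-0.20)(-0.10) = 0.4900
  C_12 = −[(-0.20)(0.85) − (-0.20)(-0.25)] = 0.2200
  C_13 = (-0.20)(-0.10) − (0.60)(-0.25) = 0.1700
  C_21 = −[(0.00)(0.85) − (-0.40)(-0.10)] = 0.0400
  C_22 = (0.80)(0.85) − (-0.40)(-0.25) = 0.5800
  C_23 = −[(0.80)(-0.10) − (0.00)(-0.25)] = 0.0800
  C_31 = (0.00)(-0.20) − (-0.40)(0.60) = 0.2400
  C_32 = −[(0.80)(-0.20) − (-0.40)(-0.20)] = 0.2400
  C_33 = (0.80)(0.60) − (0.00)(-0.20) = 0.4800
det(I−A) = Σ_j (I−A)_1j·C_1j = (0.80)(0.4900) + (0.00)(0.2200) + (-0.40)(0.1700) = 0.3240
adj(I−A) = Cᵀ =
  [ 0.4900   0.0400   0.2400]
  [ 0.2200   0.5800   0.2400]
  [ 0.1700   0.0800   0.4800]
(I − A)⁻¹ = adj(I−A) / det(I−A) ≈
  [   1.5123     0.1235     0.7407]
  [   0.6790     1.7901     0.7407]
  [   0.5247     0.2469     1.4815]
x = (I − A)⁻¹ d = adj(I−A)·d / det(I−A), with det(I−A) = 0.3240:
  x_1 = (0.4900·115 + 0.0400·60 + 0.2400·105) / 0.3240 = 83.95 / 0.3240 ≈ 259.10
  x_2 = (0.2200·115 + 0.5800·60 + 0.2400·105) / 0.3240 = 85.30 / 0.3240 ≈ 263.27
  x_3 = (0.1700·115 + 0.0800·60 + 0.4800·105) / 0.3240 = 74.75 / 0.3240 ≈ 230.71

x_1 = 259.10, x_2 = 263.27, x_3 = 230.71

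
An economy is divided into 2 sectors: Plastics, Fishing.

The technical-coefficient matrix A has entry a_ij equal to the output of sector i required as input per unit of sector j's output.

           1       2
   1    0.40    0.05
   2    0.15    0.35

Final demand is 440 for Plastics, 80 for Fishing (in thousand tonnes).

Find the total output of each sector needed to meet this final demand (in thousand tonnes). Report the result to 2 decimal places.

I − A =
  [   0.60    -0.05]
  [  -0.15     0.65]
det(I−A) = (0.60)(0.65) − (-0.05)(-0.15) = 0.3825
adj(I−A) = [[0.65, 0.05], [0.15, 0.60]]
(I − A)⁻¹ = adj(I−A) / det(I−A) ≈
  [   1.6993     0.1307]
  [   0.3922     1.5686]
x = (I − A)⁻¹ d = adj(I−A)·d / det(I−A), with det(I−A) = 0.3825:
  x_1 = (0.65·440 + 0.05·80) / 0.3825 = 290.00 / 0.3825 ≈ 758.17
  x_2 = (0.15·440 + 0.60·80) / 0.3825 = 114.00 / 0.3825 ≈ 298.04

x_1 = 758.17, x_2 = 298.04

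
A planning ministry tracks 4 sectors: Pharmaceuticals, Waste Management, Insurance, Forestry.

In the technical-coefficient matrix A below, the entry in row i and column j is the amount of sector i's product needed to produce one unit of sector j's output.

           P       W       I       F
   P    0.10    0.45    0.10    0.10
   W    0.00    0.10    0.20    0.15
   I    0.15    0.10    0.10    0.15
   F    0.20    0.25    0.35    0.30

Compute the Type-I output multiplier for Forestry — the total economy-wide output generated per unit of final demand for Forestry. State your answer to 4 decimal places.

I − A =
  [   0.90    -0.45    -0.10    -0.10]
  [   0.00     0.90    -0.20    -0.15]
  [  -0.15    -0.10     0.90    -0.15]
  [  -0.20    -0.25    -0.35     0.70]
Compute the cofactors C_ij = (−1)^(i+j)·(3×3 minor ij) of I−A; the adjugate is their transpose:
adj(I−A) = Cᵀ =
  [ 0.459250   0.296625   0.182375   0.168250]
  [ 0.061875   0.483000   0.172250   0.149250]
  [ 0.118875   0.159250   0.501750   0.158625]
  [ 0.212750   0.336875   0.364500   0.684000]
det(I−A) = Σ_j (I−A)_1j·C_1j = (0.90)(0.459250) + (-0.45)(0.061875) + (-0.10)(0.118875) + (-0.10)(0.212750) = 0.35231875
(I − A)⁻¹ = adj(I−A) / det(I−A) ≈
  [   1.30351     0.84192     0.51764     0.47755]
  [   0.17562     1.37092     0.48890     0.42362]
  [   0.33741     0.45201     1.42414     0.45023]
  [   0.60386     0.95617     1.03457     1.94142]
The output multiplier for sector j is the column-j sum of the Leontief inverse (I − A)⁻¹ = adj(I−A) / det(I−A).
Column F of adj(I−A): (0.168250, 0.149250, 0.158625, 0.684000); det(I−A) = 0.35231875.
m_F = (0.168250 + 0.149250 + 0.158625 + 0.684000) / 0.35231875 = 1.160125 / 0.35231875 ≈ 3.2928.

m_F = 3.2928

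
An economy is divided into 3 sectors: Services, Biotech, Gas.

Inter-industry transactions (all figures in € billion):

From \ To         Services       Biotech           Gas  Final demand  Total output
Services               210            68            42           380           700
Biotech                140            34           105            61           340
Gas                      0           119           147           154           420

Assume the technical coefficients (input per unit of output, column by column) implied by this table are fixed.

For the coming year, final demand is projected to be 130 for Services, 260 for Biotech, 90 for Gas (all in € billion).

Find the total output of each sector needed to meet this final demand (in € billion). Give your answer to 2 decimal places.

Technical coefficients a_ij = z_ij / X_j:
  a_11 = 210/700 = 0.30, a_21 = 140/700 = 0.20, a_31 = 0/700 = 0.00
  a_12 = 68/340 = 0.20, a_22 = 34/340 = 0.10, a_32 = 119/340 = 0.35
  a_13 = 42/420 = 0.10, a_23 = 105/420 = 0.25, a_33 = 147/420 = 0.35
I − A =
  [   0.70    -0.20    -0.10]
  [  -0.20     0.90    -0.25]
  [   0.00    -0.35     0.65]
Cofactors of I−A, C_ij = (−1)^(i+j)·(minor ij) (rows/columns in the sector order above):
  C_11 = (0.90)(0.65) − (-0.25)(-0.35) = 0.4975
  C_12 = −[(-0.20)(0.65) − (-0.25)(0.00)] = 0.1300
  C_13 = (-0.20)(-0.35) − (0.90)(0.00) = 0.0700
  C_21 = −[(-0.20)(0.65) − (-0.10)(-0.35)] = 0.1650
  C_22 = (0.70)(0.65) − (-0.10)(0.00) = 0.4550
  C_23 = −[(0.70)(-0.35) − (-0.20)(0.00)] = 0.2450
  C_31 = (-0.20)(-0.25) − (-0.10)(0.90) = 0.1400
  C_32 = −[(0.70)(-0.25) − (-0.10)(-0.20)] = 0.1950
  C_33 = (0.70)(0.90) − (-0.20)(-0.20) = 0.5900
det(I−A) = Σ_j (I−A)_1j·C_1j = (0.70)(0.4975) + (-0.20)(0.1300) + (-0.10)(0.0700) = 0.31525
adj(I−A) = Cᵀ =
  [ 0.4975   0.1650   0.1400]
  [ 0.1300   0.4550   0.1950]
  [ 0.0700   0.2450   0.5900]
(I − A)⁻¹ = adj(I−A) / det(I−A) ≈
  [   1.5781     0.5234     0.4441]
  [   0.4124     1.4433     0.6186]
  [   0.2220     0.7772     1.8715]
x = (I − A)⁻¹ d = adj(I−A)·d / det(I−A), with det(I−A) = 0.31525:
  x_1 = (0.4975·130 + 0.1650·260 + 0.1400·90) / 0.31525 = 120.175 / 0.31525 ≈ 381.21
  x_2 = (0.1300·130 + 0.4550·260 + 0.1950·90) / 0.31525 = 152.75 / 0.31525 ≈ 484.54
  x_3 = (0.0700·130 + 0.2450·260 + 0.5900·90) / 0.31525 = 125.90 / 0.31525 ≈ 399.37

x_1 = 381.21, x_2 = 484.54, x_3 = 399.37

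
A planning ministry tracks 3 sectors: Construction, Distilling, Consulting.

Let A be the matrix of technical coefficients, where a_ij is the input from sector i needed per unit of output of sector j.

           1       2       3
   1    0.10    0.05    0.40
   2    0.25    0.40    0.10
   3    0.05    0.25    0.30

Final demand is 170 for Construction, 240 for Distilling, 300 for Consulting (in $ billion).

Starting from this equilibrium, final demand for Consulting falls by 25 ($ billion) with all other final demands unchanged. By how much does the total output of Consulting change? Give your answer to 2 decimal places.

Δx_3 = -42.61

I − A =
  [   0.90    -0.05    -0.40]
  [  -0.25     0.60    -0.10]
  [  -0.05    -0.25     0.70]
Cofactors of I−A, C_ij = (−1)^(i+j)·(minor ij) (rows/columns in the sector order above):
  C_11 = (0.60)(0.70) − (-0.10)(-0.25) = 0.3950
  C_12 = −[(-0.25)(0.70) − (-0.10)(-0.05)] = 0.1800
  C_13 = (-0.25)(-0.25) − (0.60)(-0.05) = 0.0925
  C_21 = −[(-0.05)(0.70) − (-0.40)(-0.25)] = 0.1350
  C_22 = (0.90)(0.70) − (-0.40)(-0.05) = 0.6100
  C_23 = −[(0.90)(-0.25) − (-0.05)(-0.05)] = 0.2275
  C_31 = (-0.05)(-0.10) − (-0.40)(0.60) = 0.2450
  C_32 = −[(0.90)(-0.10) − (-0.40)(-0.25)] = 0.1900
  C_33 = (0.90)(0.60) − (-0.05)(-0.25) = 0.5275
det(I−A) = Σ_j (I−A)_1j·C_1j = (0.90)(0.3950) + (-0.05)(0.1800) + (-0.40)(0.0925) = 0.3095
adj(I−A) = Cᵀ =
  [ 0.3950   0.1350   0.2450]
  [ 0.1800   0.6100   0.1900]
  [ 0.0925   0.2275   0.5275]
(I − A)⁻¹ = adj(I−A) / det(I−A) ≈
  [   1.2763     0.4362     0.7916]
  [   0.5816     1.9709     0.6139]
  [   0.2989     0.7351     1.7044]
Δx = (I − A)⁻¹ Δd with Δd having -25 in the Consulting component and 0 elsewhere.
So Δx_3 = L_33 · (-25), where L_33 = adj(I−A)_33 / det(I−A) = 0.5275 / 0.3095.
Δx_3 = 0.5275 × (-25) / 0.3095 = -13.1875 / 0.3095 ≈ -42.61.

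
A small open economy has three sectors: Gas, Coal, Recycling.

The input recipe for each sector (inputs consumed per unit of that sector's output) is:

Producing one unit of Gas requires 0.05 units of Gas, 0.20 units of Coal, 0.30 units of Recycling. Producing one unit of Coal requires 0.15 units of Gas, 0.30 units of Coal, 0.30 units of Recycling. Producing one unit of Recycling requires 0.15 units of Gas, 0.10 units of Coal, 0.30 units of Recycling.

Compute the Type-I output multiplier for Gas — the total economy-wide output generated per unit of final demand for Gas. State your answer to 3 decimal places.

m_G = 2.426

I − A =
  [   0.95    -0.15    -0.15]
  [  -0.20     0.70    -0.10]
  [  -0.30    -0.30     0.70]
Cofactors of I−A, C_ij = (−1)^(i+j)·(minor ij) (rows/columns in the sector order above):
  C_11 = (0.70)(0.70) − (-0.10)(-0.30) = 0.4600
  C_12 = −[(-0.20)(0.70) − (-0.10)(-0.30)] = 0.1700
  C_13 = (-0.20)(-0.30) − (0.70)(-0.30) = 0.2700
  C_21 = −[(-0.15)(0.70) − (-0.15)(-0.30)] = 0.1500
  C_22 = (0.95)(0.70) − (-0.15)(-0.30) = 0.6200
  C_23 = −[(0.95)(-0.30) − (-0.15)(-0.30)] = 0.3300
  C_31 = (-0.15)(-0.10) − (-0.15)(0.70) = 0.1200
  C_32 = −[(0.95)(-0.10) − (-0.15)(-0.20)] = 0.1250
  C_33 = (0.95)(0.70) − (-0.15)(-0.20) = 0.6350
det(I−A) = Σ_j (I−A)_1j·C_1j = (0.95)(0.4600) + (-0.15)(0.1700) + (-0.15)(0.2700) = 0.3710
adj(I−A) = Cᵀ =
  [ 0.4600   0.1500   0.1200]
  [ 0.1700   0.6200   0.1250]
  [ 0.2700   0.3300   0.6350]
(I − A)⁻¹ = adj(I−A) / det(I−A) ≈
  [   1.2399     0.4043     0.3235]
  [   0.4582     1.6712     0.3369]
  [   0.7278     0.8895     1.7116]
The output multiplier for sector j is the column-j sum of the Leontief inverse (I − A)⁻¹ = adj(I−A) / det(I−A).
Column G of adj(I−A): (0.4600, 0.1700, 0.2700); det(I−A) = 0.3710.
m_G = (0.4600 + 0.1700 + 0.2700) / 0.3710 = 0.90 / 0.3710 ≈ 2.426.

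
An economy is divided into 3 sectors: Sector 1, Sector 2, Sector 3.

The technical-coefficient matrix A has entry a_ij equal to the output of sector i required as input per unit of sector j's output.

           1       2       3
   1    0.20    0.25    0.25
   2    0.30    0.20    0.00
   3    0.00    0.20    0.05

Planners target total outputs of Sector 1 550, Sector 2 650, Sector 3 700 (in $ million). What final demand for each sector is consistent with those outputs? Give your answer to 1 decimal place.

I − A =
  [   0.80    -0.25    -0.25]
  [  -0.30     0.80     0.00]
  [   0.00    -0.20     0.95]
d = (I − A) x:
  d_1 = (+0.80)·550 + (-0.25)·650 + (-0.25)·700 = 102.5
  d_2 = (-0.30)·550 + (+0.80)·650 + (+0.00)·700 = 355.0
  d_3 = (+0.00)·550 + (-0.20)·650 + (+0.95)·700 = 535.0

d_1 = 102.5, d_2 = 355.0, d_3 = 535.0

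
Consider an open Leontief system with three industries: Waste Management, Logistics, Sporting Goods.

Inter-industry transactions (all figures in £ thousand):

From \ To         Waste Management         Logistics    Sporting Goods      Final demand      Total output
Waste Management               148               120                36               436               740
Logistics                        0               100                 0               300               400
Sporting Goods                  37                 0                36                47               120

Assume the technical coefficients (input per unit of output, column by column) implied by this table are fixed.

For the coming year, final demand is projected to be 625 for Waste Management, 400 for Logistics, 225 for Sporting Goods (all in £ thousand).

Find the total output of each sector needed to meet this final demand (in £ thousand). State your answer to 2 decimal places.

x_1 = 1132.11, x_2 = 533.33, x_3 = 402.29

Technical coefficients a_ij = z_ij / X_j:
  a_11 = 148/740 = 0.20, a_21 = 0/740 = 0.00, a_31 = 37/740 = 0.05
  a_12 = 120/400 = 0.30, a_22 = 100/400 = 0.25, a_32 = 0/400 = 0.00
  a_13 = 36/120 = 0.30, a_23 = 0/120 = 0.00, a_33 = 36/120 = 0.30
I − A =
  [   0.80    -0.30    -0.30]
  [   0.00     0.75     0.00]
  [  -0.05     0.00     0.70]
Cofactors of I−A, C_ij = (−1)^(i+j)·(minor ij) (rows/columns in the sector order above):
  C_11 = (0.75)(0.70) − (0.00)(0.00) = 0.5250
  C_12 = −[(0.00)(0.70) − (0.00)(-0.05)] = 0.0000
  C_13 = (0.00)(0.00) − (0.75)(-0.05) = 0.0375
  C_21 = −[(-0.30)(0.70) − (-0.30)(0.00)] = 0.2100
  C_22 = (0.80)(0.70) − (-0.30)(-0.05) = 0.5450
  C_23 = −[(0.80)(0.00) − (-0.30)(-0.05)] = 0.0150
  C_31 = (-0.30)(0.00) − (-0.30)(0.75) = 0.2250
  C_32 = −[(0.80)(0.00) − (-0.30)(0.00)] = 0.0000
  C_33 = (0.80)(0.75) − (-0.30)(0.00) = 0.6000
det(I−A) = Σ_j (I−A)_1j·C_1j = (0.80)(0.5250) + (-0.30)(0.0000) + (-0.30)(0.0375) = 0.40875
adj(I−A) = Cᵀ =
  [ 0.5250   0.2100   0.2250]
  [ 0.0000   0.5450   0.0000]
  [ 0.0375   0.0150   0.6000]
(I − A)⁻¹ = adj(I−A) / det(I−A) ≈
  [   1.2844     0.5138     0.5505]
  [   0.0000     1.3333     0.0000]
  [   0.0917     0.0367     1.4679]
x = (I − A)⁻¹ d = adj(I−A)·d / det(I−A), with det(I−A) = 0.40875:
  x_1 = (0.5250·625 + 0.2100·400 + 0.2250·225) / 0.40875 = 462.75 / 0.40875 ≈ 1132.11
  x_2 = (0.0000·625 + 0.5450·400 + 0.0000·225) / 0.40875 = 218.00 / 0.40875 ≈ 533.33
  x_3 = (0.0375·625 + 0.0150·400 + 0.6000·225) / 0.40875 = 164.4375 / 0.40875 ≈ 402.29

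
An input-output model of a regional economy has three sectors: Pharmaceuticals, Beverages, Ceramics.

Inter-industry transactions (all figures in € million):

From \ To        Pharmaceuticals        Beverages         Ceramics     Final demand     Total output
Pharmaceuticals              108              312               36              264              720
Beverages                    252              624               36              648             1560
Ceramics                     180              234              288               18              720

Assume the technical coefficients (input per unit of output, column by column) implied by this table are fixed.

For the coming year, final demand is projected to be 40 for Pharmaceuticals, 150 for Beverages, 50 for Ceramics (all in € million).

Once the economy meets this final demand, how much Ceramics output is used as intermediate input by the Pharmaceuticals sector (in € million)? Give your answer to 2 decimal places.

z_CP = 35.94

Technical coefficients a_ij = z_ij / X_j:
  a_PP = 108/720 = 0.15, a_BP = 252/720 = 0.35, a_CP = 180/720 = 0.25
  a_PB = 312/1560 = 0.20, a_BB = 624/1560 = 0.40, a_CB = 234/1560 = 0.15
  a_PC = 36/720 = 0.05, a_BC = 36/720 = 0.05, a_CC = 288/720 = 0.40
I − A =
  [   0.85    -0.20    -0.05]
  [  -0.35     0.60    -0.05]
  [  -0.25    -0.15     0.60]
Cofactors of I−A, C_ij = (−1)^(i+j)·(minor ij) (rows/columns in the sector order above):
  C_11 = (0.60)(0.60) − (-0.05)(-0.15) = 0.3525
  C_12 = −[(-0.35)(0.60) − (-0.05)(-0.25)] = 0.2225
  C_13 = (-0.35)(-0.15) − (0.60)(-0.25) = 0.2025
  C_21 = −[(-0.20)(0.60) − (-0.05)(-0.15)] = 0.1275
  C_22 = (0.85)(0.60) − (-0.05)(-0.25) = 0.4975
  C_23 = −[(0.85)(-0.15) − (-0.20)(-0.25)] = 0.1775
  C_31 = (-0.20)(-0.05) − (-0.05)(0.60) = 0.0400
  C_32 = −[(0.85)(-0.05) − (-0.05)(-0.35)] = 0.0600
  C_33 = (0.85)(0.60) − (-0.20)(-0.35) = 0.4400
det(I−A) = Σ_j (I−A)_1j·C_1j = (0.85)(0.3525) + (-0.20)(0.2225) + (-0.05)(0.2025) = 0.2450
adj(I−A) = Cᵀ =
  [ 0.3525   0.1275   0.0400]
  [ 0.2225   0.4975   0.0600]
  [ 0.2025   0.1775   0.4400]
(I − A)⁻¹ = adj(I−A) / det(I−A) ≈
  [   1.4388     0.5204     0.1633]
  [   0.9082     2.0306     0.2449]
  [   0.8265     0.7245     1.7959]
First solve x = (I − A)⁻¹ d = adj(I−A)·d / det(I−A); in particular x_P = (0.3525·40 + 0.1275·150 + 0.0400·50) / 0.2450 = 35.225 / 0.2450 ≈ 143.7755.
Intermediate flow from C to P: z_CP = a_CP · x_P = 0.25 × 35.225 / 0.2450 = 8.80625 / 0.2450 ≈ 35.94.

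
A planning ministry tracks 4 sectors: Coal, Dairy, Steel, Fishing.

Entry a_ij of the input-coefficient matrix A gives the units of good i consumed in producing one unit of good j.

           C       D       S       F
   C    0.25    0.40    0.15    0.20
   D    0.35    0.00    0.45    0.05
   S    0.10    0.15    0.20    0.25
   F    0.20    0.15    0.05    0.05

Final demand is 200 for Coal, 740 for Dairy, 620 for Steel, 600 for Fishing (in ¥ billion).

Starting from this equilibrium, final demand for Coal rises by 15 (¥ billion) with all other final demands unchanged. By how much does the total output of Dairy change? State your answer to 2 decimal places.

Δx_D = 17.38

I − A =
  [   0.75    -0.40    -0.15    -0.20]
  [  -0.35     1.00    -0.45    -0.05]
  [  -0.10    -0.15     0.80    -0.25]
  [  -0.20    -0.15    -0.05     0.95]
Compute the cofactors C_ij = (−1)^(i+j)·(3×3 minor ij) of I−A; the adjugate is their transpose:
adj(I−A) = Cᵀ =
  [ 0.660125   0.351500   0.336875   0.246125]
  [ 0.335125   0.505875   0.359375   0.191750]
  [ 0.208750   0.190000   0.519375   0.190625]
  [ 0.202875   0.163875   0.155000   0.396500]
det(I−A) = Σ_j (I−A)_1j·C_1j = (0.75)(0.660125) + (-0.40)(0.335125) + (-0.15)(0.208750) + (-0.20)(0.202875) = 0.28915625
(I − A)⁻¹ = adj(I−A) / det(I−A) ≈
  [   2.2829     1.2156     1.1650     0.8512]
  [   1.1590     1.7495     1.2428     0.6631]
  [   0.7219     0.6571     1.7962     0.6592]
  [   0.7016     0.5667     0.5360     1.3712]
Δx = (I − A)⁻¹ Δd with Δd having +15 in the Coal component and 0 elsewhere.
So Δx_D = L_DC · (+15), where L_DC = adj(I−A)_DC / det(I−A) = 0.335125 / 0.28915625.
Δx_D = 0.335125 × (+15) / 0.28915625 = 5.026875 / 0.28915625 ≈ 17.38.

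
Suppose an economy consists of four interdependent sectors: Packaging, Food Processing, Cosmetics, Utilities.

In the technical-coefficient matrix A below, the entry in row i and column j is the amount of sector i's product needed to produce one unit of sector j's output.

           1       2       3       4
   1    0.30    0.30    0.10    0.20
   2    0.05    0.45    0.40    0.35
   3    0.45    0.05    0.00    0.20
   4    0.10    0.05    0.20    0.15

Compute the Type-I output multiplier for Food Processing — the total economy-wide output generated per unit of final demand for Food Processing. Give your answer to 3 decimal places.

m_2 = 6.401

I − A =
  [   0.70    -0.30    -0.10    -0.20]
  [  -0.05     0.55    -0.40    -0.35]
  [  -0.45    -0.05     1.00    -0.20]
  [  -0.10    -0.05    -0.20     0.85]
Compute the cofactors C_ij = (−1)^(i+j)·(3×3 minor ij) of I−A; the adjugate is their transpose:
adj(I−A) = Cᵀ =
  [ 0.403500   0.260250   0.194000   0.247750]
  [ 0.268000   0.488750   0.288750   0.332250]
  [ 0.217875   0.161000   0.280250   0.183500]
  [ 0.114500   0.097250   0.105750   0.277000]
det(I−A) = Σ_j (I−A)_1j·C_1j = (0.70)(0.403500) + (-0.30)(0.268000) + (-0.10)(0.217875) + (-0.20)(0.114500) = 0.1573625
(I − A)⁻¹ = adj(I−A) / det(I−A) ≈
  [   2.5641     1.6538     1.2328     1.5744]
  [   1.7031     3.1059     1.8349     2.1114]
  [   1.3845     1.0231     1.7809     1.1661]
  [   0.7276     0.6180     0.6720     1.7603]
The output multiplier for sector j is the column-j sum of the Leontief inverse (I − A)⁻¹ = adj(I−A) / det(I−A).
Column 2 of adj(I−A): (0.260250, 0.488750, 0.161000, 0.097250); det(I−A) = 0.1573625.
m_2 = (0.260250 + 0.488750 + 0.161000 + 0.097250) / 0.1573625 = 1.00725 / 0.1573625 ≈ 6.401.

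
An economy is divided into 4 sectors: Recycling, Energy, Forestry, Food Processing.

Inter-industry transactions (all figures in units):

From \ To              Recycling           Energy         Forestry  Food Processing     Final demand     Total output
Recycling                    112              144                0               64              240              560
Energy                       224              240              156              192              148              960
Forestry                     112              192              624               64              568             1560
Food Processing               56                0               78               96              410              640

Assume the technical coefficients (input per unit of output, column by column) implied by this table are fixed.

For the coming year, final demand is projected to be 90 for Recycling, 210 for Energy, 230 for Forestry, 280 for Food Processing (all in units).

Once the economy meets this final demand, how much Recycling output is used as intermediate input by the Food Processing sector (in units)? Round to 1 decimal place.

z_14 = 41.1

Technical coefficients a_ij = z_ij / X_j:
  a_11 = 112/560 = 0.20, a_21 = 224/560 = 0.40, a_31 = 112/560 = 0.20, a_41 = 56/560 = 0.10
  a_12 = 144/960 = 0.15, a_22 = 240/960 = 0.25, a_32 = 192/960 = 0.20, a_42 = 0/960 = 0.00
  a_13 = 0/1560 = 0.00, a_23 = 156/1560 = 0.10, a_33 = 624/1560 = 0.40, a_43 = 78/1560 = 0.05
  a_14 = 64/640 = 0.10, a_24 = 192/640 = 0.30, a_34 = 64/640 = 0.10, a_44 = 96/640 = 0.15
I − A =
  [   0.80    -0.15     0.00    -0.10]
  [  -0.40     0.75    -0.10    -0.30]
  [  -0.20    -0.20     0.60    -0.10]
  [  -0.10     0.00    -0.05     0.85]
Compute the cofactors C_ij = (−1)^(i+j)·(3×3 minor ij) of I−A; the adjugate is their transpose:
adj(I−A) = Cᵀ =
  [ 0.35875   0.07675   0.01875   0.07150]
  [ 0.24100   0.39700   0.08100   0.17800]
  [ 0.20900   0.16100   0.44700   0.13400]
  [ 0.05450   0.01850   0.02850   0.30500]
det(I−A) = Σ_j (I−A)_1j·C_1j = (0.80)(0.35875) + (-0.15)(0.24100) + (0.00)(0.20900) + (-0.10)(0.05450) = 0.2454
(I − A)⁻¹ = adj(I−A) / det(I−A) ≈
  [   1.4619     0.3128     0.0764     0.2914]
  [   0.9821     1.6178     0.3301     0.7253]
  [   0.8517     0.6561     1.8215     0.5460]
  [   0.2221     0.0754     0.1161     1.2429]
First solve x = (I − A)⁻¹ d = adj(I−A)·d / det(I−A); in particular x_4 = (0.05450·90 + 0.01850·210 + 0.02850·230 + 0.30500·280) / 0.2454 = 100.745 / 0.2454 ≈ 410.534.
Intermediate flow from 1 to 4: z_14 = a_14 · x_4 = 0.10 × 100.745 / 0.2454 = 10.0745 / 0.2454 ≈ 41.1.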